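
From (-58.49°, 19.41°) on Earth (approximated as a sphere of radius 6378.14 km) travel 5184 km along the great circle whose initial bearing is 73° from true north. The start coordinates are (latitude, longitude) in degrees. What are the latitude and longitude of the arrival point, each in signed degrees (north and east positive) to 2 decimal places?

-28.37°, 71.53°

Angular distance δ = d/R = 5184/6378.14 = 0.81278 rad; initial bearing θ = 1.2741 rad.
sin φ₂ = sin φ₁ cos δ + cos φ₁ sin δ cos θ = (-0.8525)(0.6875) + (0.5226)(0.7262)(0.2924) = -0.4751, so φ₂ = -28.37°.
Δλ = atan2(sin θ sin δ cos φ₁, cos δ − sin φ₁ sin φ₂) = atan2(0.3630, 0.2824) = 52.116°.
λ₂ = 19.410° + 52.116° = 71.53°.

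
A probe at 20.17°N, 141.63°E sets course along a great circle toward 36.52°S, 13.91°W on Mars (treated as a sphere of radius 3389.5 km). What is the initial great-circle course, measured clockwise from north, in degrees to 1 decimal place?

With φ₁ = 0.3520, φ₂ = -0.6374, Δλ = -2.7147 rad, the forward-azimuth formula gives
θ = atan2( sin Δλ cos φ₂ , cos φ₁ sin φ₂ − sin φ₁ cos φ₂ cos Δλ ) = atan2(-0.3328, -0.3064) = -132.64°.
Adding 360° brings this into [0°, 360°): 227.4°.

227.4°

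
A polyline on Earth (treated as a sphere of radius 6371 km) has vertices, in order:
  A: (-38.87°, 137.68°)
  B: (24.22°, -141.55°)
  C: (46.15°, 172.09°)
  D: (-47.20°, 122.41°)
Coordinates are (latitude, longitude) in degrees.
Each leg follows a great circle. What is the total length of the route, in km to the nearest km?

27153 km

Leg A→B: central angle 1.7149 rad, distance 10925.3 km.
Leg B→C: central angle 0.7497 rad, distance 4776.6 km.
Leg C→D: central angle 1.7973 rad, distance 11450.6 km.
Total: 10925.3 + 4776.6 + 11450.6 ≈ 27153 km.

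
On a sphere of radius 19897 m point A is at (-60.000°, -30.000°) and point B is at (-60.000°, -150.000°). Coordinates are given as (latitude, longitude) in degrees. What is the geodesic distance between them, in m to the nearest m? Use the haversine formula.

17821 m

In radians: φ₁ = -1.0472, φ₂ = -1.0472, Δλ = -120.000° = -2.0944 rad.
Haversine: a = sin²(Δφ/2) + cos φ₁ cos φ₂ sin²(Δλ/2) = 0.0000 + (0.5000)(0.5000)(0.7500) = 0.18750.
Central angle c = 2·arcsin(√a) = 0.89566 rad.
Distance = R·c = 19897 × 0.8957 ≈ 17821 m.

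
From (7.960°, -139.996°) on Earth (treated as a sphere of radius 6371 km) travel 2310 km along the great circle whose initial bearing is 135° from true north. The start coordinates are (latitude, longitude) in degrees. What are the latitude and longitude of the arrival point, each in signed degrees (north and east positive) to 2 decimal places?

Angular distance δ = d/R = 2310/6371 = 0.36258 rad; initial bearing θ = 2.3562 rad.
sin φ₂ = sin φ₁ cos δ + cos φ₁ sin δ cos θ = (0.1385)(0.9350) + (0.9904)(0.3547)(-0.7071) = -0.1189, so φ₂ = -6.83°.
Δλ = atan2(sin θ sin δ cos φ₁, cos δ − sin φ₁ sin φ₂) = atan2(0.2484, 0.9515) = 14.631°.
λ₂ = -139.996° + 14.631° = -125.36°.

-6.83°, -125.36°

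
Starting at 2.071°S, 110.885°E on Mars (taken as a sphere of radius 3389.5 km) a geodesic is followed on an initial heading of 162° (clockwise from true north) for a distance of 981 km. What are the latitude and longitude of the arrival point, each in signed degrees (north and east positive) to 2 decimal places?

-17.81°, 116.20°

Angular distance δ = d/R = 981/3389.5 = 0.28942 rad; initial bearing θ = 2.8274 rad.
sin φ₂ = sin φ₁ cos δ + cos φ₁ sin δ cos θ = (-0.0361)(0.9584) + (0.9993)(0.2854)(-0.9511) = -0.3059, so φ₂ = -17.81°.
Δλ = atan2(sin θ sin δ cos φ₁, cos δ − sin φ₁ sin φ₂) = atan2(0.0881, 0.9474) = 5.315°.
λ₂ = 110.885° + 5.315° = 116.20°.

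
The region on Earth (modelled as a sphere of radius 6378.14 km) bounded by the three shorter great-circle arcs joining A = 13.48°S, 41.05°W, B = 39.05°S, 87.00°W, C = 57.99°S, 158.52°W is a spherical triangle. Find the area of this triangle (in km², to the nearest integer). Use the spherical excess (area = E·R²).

9282167 km²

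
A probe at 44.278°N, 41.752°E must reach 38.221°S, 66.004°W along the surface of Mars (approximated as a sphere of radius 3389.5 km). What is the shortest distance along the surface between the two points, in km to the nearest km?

7520 km

Let φ₁ = 0.7728 rad, φ₂ = -0.6671 rad, and Δλ = -1.8807 rad.
cos c = sin φ₁ sin φ₂ + cos φ₁ cos φ₂ cos Δλ = (0.6981)(-0.6187) + (0.7160)(0.7856)(-0.3050) = -0.60347,
so c = arccos(-0.60347) = 2.21865 rad.
Distance = R·c = 3389.5 × 2.2186 ≈ 7520 km.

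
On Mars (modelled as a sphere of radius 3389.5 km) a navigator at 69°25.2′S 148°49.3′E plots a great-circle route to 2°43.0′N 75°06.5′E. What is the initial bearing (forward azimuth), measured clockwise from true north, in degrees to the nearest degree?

286°

Δλ = -73.713° = -1.2865 rad.
y = sin Δλ · cos φ₂ = (-0.9599)(0.9989) = -0.9588
x = cos φ₁ sin φ₂ − sin φ₁ cos φ₂ cos Δλ = (0.3515)(0.0474) − (-0.9362)(0.9989)(0.2804) = 0.2789
θ = atan2(y, x) = -73.78°; adding 360° gives 286°.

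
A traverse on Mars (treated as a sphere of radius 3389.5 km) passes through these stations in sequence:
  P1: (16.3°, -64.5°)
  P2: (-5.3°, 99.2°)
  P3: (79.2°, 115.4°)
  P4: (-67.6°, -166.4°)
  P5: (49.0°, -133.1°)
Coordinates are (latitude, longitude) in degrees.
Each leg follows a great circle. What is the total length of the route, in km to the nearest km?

30650 km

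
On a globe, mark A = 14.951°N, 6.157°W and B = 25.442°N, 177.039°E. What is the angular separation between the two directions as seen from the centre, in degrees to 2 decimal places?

139.49°

Let φ₁ = 0.2609 rad, φ₂ = 0.4440 rad, and Δλ = -3.0858 rad.
cos c = sin φ₁ sin φ₂ + cos φ₁ cos φ₂ cos Δλ = (0.2580)(0.4296) + (0.9661)(0.9030)(-0.9984) = -0.76026,
so c = arccos(-0.76026) = 2.43451 rad.
So the angular separation is 139.49°.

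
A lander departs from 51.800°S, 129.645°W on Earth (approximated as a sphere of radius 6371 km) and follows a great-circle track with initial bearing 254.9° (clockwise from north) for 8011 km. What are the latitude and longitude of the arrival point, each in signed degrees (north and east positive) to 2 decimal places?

Angular distance δ = d/R = 8011/6371 = 1.25742 rad; initial bearing θ = 4.4488 rad.
sin φ₂ = sin φ₁ cos δ + cos φ₁ sin δ cos θ = (-0.7859)(0.3083) + (0.6184)(0.9513)(-0.2605) = -0.3955, so φ₂ = -23.30°.
Δλ = atan2(sin θ sin δ cos φ₁, cos δ − sin φ₁ sin φ₂) = atan2(-0.5680, -0.0025) = -90.256°.
λ₂ = -129.645° − 90.256° = -219.90° → 140.10° after wrapping to (−180°, 180°].

-23.30°, 140.10°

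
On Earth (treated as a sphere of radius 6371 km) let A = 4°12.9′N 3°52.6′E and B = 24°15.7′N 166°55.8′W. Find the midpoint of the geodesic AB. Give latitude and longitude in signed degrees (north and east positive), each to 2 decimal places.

70.12°, -52.37°

Central angle δ = 2.6206 rad. Interpolating on the sphere with fraction f = 0.5:
P = [sin((1−f)δ)·A + sin(fδ)·B] / sin δ = 1.9413·A + 1.9413·B in Cartesian coordinates,
giving P = (0.2076, -0.2693, 0.9404), i.e. latitude 70.12°, longitude -52.37°.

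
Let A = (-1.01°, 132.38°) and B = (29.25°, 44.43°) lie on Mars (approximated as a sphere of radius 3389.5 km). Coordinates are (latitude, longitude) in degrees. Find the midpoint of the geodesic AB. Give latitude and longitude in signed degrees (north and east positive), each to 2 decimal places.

19.23°, 92.16°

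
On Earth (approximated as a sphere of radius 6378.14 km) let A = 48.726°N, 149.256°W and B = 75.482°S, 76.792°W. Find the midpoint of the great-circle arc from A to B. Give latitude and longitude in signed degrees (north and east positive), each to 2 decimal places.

-15.65°, -131.25°

The central angle between A and B is δ = 2.3155 rad.
With f = 0.5, the slerp weights are sin((1−f)δ)/sin δ = 1.2456 and sin(fδ)/sin δ = 1.2456.
Weighted sum of the unit vectors: (1.2456)·(-0.5670,-0.3372,0.7516) + (1.2456)·(0.0573,-0.2441,-0.9681) = (-0.6349, -0.7240, -0.2697).
Converting back: φ = atan2(z, √(x²+y²)) = -15.65°, λ = atan2(y, x) = -131.25°.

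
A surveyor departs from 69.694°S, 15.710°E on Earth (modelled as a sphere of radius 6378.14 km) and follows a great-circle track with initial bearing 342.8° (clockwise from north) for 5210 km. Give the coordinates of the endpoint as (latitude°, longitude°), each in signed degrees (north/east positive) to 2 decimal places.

-23.60°, 2.10°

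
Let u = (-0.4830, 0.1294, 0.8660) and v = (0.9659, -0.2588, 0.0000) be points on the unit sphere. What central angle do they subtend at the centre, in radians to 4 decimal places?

u·v = -0.5000; |u| = 1.0000, |v| = 1.0000.
cos θ = (u·v)/(|u||v|) = -0.5000, so θ = 2.0944 rad.

2.0944 rad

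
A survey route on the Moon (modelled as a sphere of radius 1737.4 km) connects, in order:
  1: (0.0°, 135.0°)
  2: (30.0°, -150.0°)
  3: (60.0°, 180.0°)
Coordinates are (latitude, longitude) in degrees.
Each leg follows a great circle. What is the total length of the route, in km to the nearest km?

Leg 1→2: central angle 1.3447 rad, distance 2336.3 km.
Leg 2→3: central angle 0.6300 rad, distance 1094.6 km.
Total: 2336.3 + 1094.6 ≈ 3431 km.

3431 km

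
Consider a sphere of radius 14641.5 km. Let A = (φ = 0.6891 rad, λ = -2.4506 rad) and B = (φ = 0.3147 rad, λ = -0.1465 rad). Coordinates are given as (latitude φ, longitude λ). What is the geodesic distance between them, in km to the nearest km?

In radians: φ₁ = 0.6891, φ₂ = 0.3147, Δλ = 132.015° = 2.3041 rad.
cos c = sin φ₁ sin φ₂ + cos φ₁ cos φ₂ cos Δλ = (0.6358)(0.3095) + (0.7718)(0.9509)(-0.6693) = -0.29442,
so c = arccos(-0.29442) = 1.86964 rad.
Distance = R·c = 14641.5 × 1.8696 ≈ 27374 km.

27374 km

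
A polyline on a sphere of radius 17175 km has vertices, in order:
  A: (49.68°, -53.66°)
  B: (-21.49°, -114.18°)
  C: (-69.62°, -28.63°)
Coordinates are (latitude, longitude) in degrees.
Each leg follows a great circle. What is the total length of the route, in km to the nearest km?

Leg A→B: central angle 1.5538 rad, distance 26686.8 km.
Leg B→C: central angle 1.1933 rad, distance 20495.8 km.
Total: 26686.8 + 20495.8 ≈ 47183 km.

47183 km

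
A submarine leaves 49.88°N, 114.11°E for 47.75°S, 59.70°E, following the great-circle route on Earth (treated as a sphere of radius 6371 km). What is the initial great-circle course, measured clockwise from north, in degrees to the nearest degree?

215°

With φ₁ = 0.8706, φ₂ = -0.8334, Δλ = -0.9496 rad, the forward-azimuth formula gives
θ = atan2( sin Δλ cos φ₂ , cos φ₁ sin φ₂ − sin φ₁ cos φ₂ cos Δλ ) = atan2(-0.5468, -0.7762) = -144.84°.
Adding 360° brings this into [0°, 360°): 215°.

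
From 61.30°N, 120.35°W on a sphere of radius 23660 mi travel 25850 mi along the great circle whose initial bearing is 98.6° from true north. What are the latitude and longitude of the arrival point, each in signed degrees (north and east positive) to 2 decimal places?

Angular distance δ = d/R = 25850/23660 = 1.09256 rad; initial bearing θ = 1.7209 rad.
sin φ₂ = sin φ₁ cos δ + cos φ₁ sin δ cos θ = (0.8771)(0.4602) + (0.4802)(0.8878)(-0.1495) = 0.3399, so φ₂ = 19.87°.
Δλ = atan2(sin θ sin δ cos φ₁, cos δ − sin φ₁ sin φ₂) = atan2(0.4216, 0.1621) = 68.972°.
λ₂ = -120.350° + 68.972° = -51.38°.

19.87°, -51.38°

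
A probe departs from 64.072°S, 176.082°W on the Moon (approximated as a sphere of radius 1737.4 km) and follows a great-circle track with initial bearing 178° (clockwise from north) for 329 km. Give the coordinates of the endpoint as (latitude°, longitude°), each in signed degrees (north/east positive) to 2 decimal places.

Angular distance δ = d/R = 329/1737.4 = 0.18936 rad; initial bearing θ = 3.1067 rad.
sin φ₂ = sin φ₁ cos δ + cos φ₁ sin δ cos θ = (-0.8993)(0.9821) + (0.4372)(0.1882)(-0.9994) = -0.9655, so φ₂ = -74.91°.
Δλ = atan2(sin θ sin δ cos φ₁, cos δ − sin φ₁ sin φ₂) = atan2(0.0029, 0.1138) = 1.446°.
λ₂ = -176.082° + 1.446° = -174.64°.

-74.91°, -174.64°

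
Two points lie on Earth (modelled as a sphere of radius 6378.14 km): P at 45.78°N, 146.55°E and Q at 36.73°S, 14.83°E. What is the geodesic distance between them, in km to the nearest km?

15939 km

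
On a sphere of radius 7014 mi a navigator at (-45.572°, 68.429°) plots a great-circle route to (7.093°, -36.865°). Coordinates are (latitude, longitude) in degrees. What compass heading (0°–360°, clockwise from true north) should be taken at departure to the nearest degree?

264°

Δλ = -105.294° = -1.8377 rad.
y = sin Δλ · cos φ₂ = (-0.9646)(0.9923) = -0.9572
x = cos φ₁ sin φ₂ − sin φ₁ cos φ₂ cos Δλ = (0.7000)(0.1235) − (-0.7141)(0.9923)(-0.2638) = -0.1005
θ = atan2(y, x) = -95.99°; adding 360° gives 264°.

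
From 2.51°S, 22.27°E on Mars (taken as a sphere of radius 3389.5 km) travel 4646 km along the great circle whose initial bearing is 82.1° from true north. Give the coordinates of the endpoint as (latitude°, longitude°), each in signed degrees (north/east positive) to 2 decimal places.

7.23°, 100.38°

Angular distance δ = d/R = 4646/3389.5 = 1.37070 rad; initial bearing θ = 1.4329 rad.
sin φ₂ = sin φ₁ cos δ + cos φ₁ sin δ cos θ = (-0.0438)(0.1988) + (0.9990)(0.9800)(0.1374) = 0.1259, so φ₂ = 7.23°.
Δλ = atan2(sin θ sin δ cos φ₁, cos δ − sin φ₁ sin φ₂) = atan2(0.9698, 0.2043) = 78.106°.
λ₂ = 22.270° + 78.106° = 100.38°.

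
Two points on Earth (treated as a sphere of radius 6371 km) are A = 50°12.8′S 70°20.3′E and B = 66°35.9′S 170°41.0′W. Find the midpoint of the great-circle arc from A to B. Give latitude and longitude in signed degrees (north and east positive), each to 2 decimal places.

-71.43°, 108.16°

The central angle between A and B is δ = 0.9495 rad.
With f = 0.5, the slerp weights are sin((1−f)δ)/sin δ = 0.5622 and sin(fδ)/sin δ = 0.5622.
Weighted sum of the unit vectors: (0.5622)·(0.2153,0.6026,-0.7684) + (0.5622)·(-0.3919,-0.0643,-0.9177) = (-0.0993, 0.3026, -0.9479).
Converting back: φ = atan2(z, √(x²+y²)) = -71.43°, λ = atan2(y, x) = 108.16°.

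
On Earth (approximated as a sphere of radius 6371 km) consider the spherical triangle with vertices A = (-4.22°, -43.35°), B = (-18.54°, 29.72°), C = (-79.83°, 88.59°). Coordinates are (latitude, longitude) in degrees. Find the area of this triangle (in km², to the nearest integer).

38914642 km²

Side lengths (central angles): a = 1.1598, b = 1.6161, c = 1.2674 rad; semiperimeter s = 2.0217.
By l'Huilier's theorem, tan(E/4) = √[tan(s/2) tan((s−a)/2) tan((s−b)/2) tan((s−c)/2)], giving spherical excess E = 0.9587 rad.
Area = E·R² = 0.9587 × (6371)² ≈ 38914642 km².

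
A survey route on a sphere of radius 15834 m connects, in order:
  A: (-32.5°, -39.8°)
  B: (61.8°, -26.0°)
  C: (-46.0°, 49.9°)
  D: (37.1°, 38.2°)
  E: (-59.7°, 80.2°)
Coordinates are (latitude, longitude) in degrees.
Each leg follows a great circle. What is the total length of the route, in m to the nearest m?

111973 m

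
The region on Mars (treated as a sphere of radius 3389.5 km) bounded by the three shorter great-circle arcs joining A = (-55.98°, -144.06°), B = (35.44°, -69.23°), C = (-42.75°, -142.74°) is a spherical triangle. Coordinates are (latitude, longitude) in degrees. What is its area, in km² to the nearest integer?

Side lengths (central angles): a = 1.7965, b = 0.2314, c = 1.9405 rad; semiperimeter s = 1.9842.
By l'Huilier's theorem, tan(E/4) = √[tan(s/2) tan((s−a)/2) tan((s−b)/2) tan((s−c)/2)], giving spherical excess E = 0.2456 rad.
Area = E·R² = 0.2456 × (3389.5)² ≈ 2821926 km².

2821926 km²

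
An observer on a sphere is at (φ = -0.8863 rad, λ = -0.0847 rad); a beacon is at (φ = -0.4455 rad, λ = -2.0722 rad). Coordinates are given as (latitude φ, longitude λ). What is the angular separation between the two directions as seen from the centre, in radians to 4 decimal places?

1.4677 rad

In radians: φ₁ = -0.8863, φ₂ = -0.4455, Δλ = -113.875° = -1.9875 rad.
Haversine: a = sin²(Δφ/2) + cos φ₁ cos φ₂ sin²(Δλ/2) = 0.0478 + (0.6323)(0.9024)(0.7024) = 0.44855.
Central angle c = 2·arcsin(√a) = 1.46771 rad.
So the angular separation is 1.4677 rad.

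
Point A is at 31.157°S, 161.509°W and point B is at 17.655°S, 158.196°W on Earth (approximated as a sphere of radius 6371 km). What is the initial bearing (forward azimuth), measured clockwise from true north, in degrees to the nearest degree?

With φ₁ = -0.5438, φ₂ = -0.3081, Δλ = 0.0578 rad, the forward-azimuth formula gives
θ = atan2( sin Δλ cos φ₂ , cos φ₁ sin φ₂ − sin φ₁ cos φ₂ cos Δλ ) = atan2(0.0551, 0.2327) = 13.32°.
So the initial bearing is 13°.

13°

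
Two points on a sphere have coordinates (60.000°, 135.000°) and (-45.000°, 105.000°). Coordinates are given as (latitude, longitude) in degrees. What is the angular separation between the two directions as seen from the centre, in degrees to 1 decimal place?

107.8°

With latitudes φ₁ = 60.000°, φ₂ = -45.000° and longitude difference Δλ = -30.000°:
cos c = sin φ₁ sin φ₂ + cos φ₁ cos φ₂ cos Δλ = (0.8660)(-0.7071) + (0.5000)(0.7071)(0.8660) = -0.30619,
so c = arccos(-0.30619) = 1.88198 rad.
So the angular separation is 107.8°.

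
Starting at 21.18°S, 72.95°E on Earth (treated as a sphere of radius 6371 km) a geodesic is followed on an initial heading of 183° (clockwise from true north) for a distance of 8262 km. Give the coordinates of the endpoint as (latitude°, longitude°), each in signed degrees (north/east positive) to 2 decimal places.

-83.82°, -79.12°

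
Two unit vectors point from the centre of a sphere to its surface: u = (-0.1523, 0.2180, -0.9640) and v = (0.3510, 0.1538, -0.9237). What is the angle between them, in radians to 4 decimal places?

0.5146 rad

u·v = 0.8705; |u| = 1.0000, |v| = 1.0000.
cos θ = (u·v)/(|u||v|) = 0.8705, so θ = 0.5146 rad.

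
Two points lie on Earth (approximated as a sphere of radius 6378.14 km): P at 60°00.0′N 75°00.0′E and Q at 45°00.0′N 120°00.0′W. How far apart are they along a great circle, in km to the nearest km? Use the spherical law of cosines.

8269 km

Let φ₁ = 1.0472 rad, φ₂ = 0.7854 rad, and Δλ = 2.8798 rad.
cos c = sin φ₁ sin φ₂ + cos φ₁ cos φ₂ cos Δλ = (0.8660)(0.7071) + (0.5000)(0.7071)(-0.9659) = 0.27087,
so c = arccos(0.27087) = 1.29650 rad.
Distance = R·c = 6378.14 × 1.2965 ≈ 8269 km.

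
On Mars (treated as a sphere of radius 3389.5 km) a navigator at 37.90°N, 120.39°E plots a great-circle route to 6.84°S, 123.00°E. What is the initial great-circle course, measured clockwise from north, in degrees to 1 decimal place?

176.3°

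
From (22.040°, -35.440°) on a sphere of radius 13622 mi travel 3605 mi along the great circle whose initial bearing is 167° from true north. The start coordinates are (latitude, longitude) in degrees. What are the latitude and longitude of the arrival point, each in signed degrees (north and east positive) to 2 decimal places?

Angular distance δ = d/R = 3605/13622 = 0.26465 rad; initial bearing θ = 2.9147 rad.
sin φ₂ = sin φ₁ cos δ + cos φ₁ sin δ cos θ = (0.3753)(0.9652) + (0.9269)(0.2616)(-0.9744) = 0.1260, so φ₂ = 7.24°.
Δλ = atan2(sin θ sin δ cos φ₁, cos δ − sin φ₁ sin φ₂) = atan2(0.0545, 0.9179) = 3.400°.
λ₂ = -35.440° + 3.400° = -32.04°.

7.24°, -32.04°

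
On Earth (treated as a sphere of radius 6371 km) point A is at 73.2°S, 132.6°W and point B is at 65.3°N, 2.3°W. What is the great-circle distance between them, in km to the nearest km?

With latitudes φ₁ = -73.200°, φ₂ = 65.300° and longitude difference Δλ = 130.300°:
cos c = sin φ₁ sin φ₂ + cos φ₁ cos φ₂ cos Δλ = (-0.9573)(0.9085) + (0.2890)(0.4179)(-0.6468) = -0.94785,
so c = arccos(-0.94785) = 2.81722 rad.
Distance = R·c = 6371 × 2.8172 ≈ 17948 km.

17948 km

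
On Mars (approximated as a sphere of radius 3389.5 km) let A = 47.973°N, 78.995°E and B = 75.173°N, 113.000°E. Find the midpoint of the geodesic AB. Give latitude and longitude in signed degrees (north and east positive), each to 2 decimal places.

62.41°, 88.22°

Central angle δ = 0.5353 rad. Interpolating on the sphere with fraction f = 0.5:
P = [sin((1−f)δ)·A + sin(fδ)·B] / sin δ = 0.5185·A + 0.5185·B in Cartesian coordinates,
giving P = (0.0144, 0.4628, 0.8863), i.e. latitude 62.41°, longitude 88.22°.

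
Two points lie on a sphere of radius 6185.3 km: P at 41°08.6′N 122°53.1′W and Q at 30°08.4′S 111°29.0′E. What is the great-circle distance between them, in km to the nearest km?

With latitudes φ₁ = 41.143°, φ₂ = -30.140° and longitude difference Δλ = -125.632°:
cos c = sin φ₁ sin φ₂ + cos φ₁ cos φ₂ cos Δλ = (0.6579)(-0.5021) + (0.7531)(0.8648)(-0.5826) = -0.70977,
so c = arccos(-0.70977) = 2.35996 rad.
Distance = R·c = 6185.3 × 2.3600 ≈ 14597 km.

14597 km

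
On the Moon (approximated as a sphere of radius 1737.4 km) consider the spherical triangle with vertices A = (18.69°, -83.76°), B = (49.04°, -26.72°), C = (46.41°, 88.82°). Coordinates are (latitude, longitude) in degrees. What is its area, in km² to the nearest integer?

1720960 km²

Side lengths (central angles): a = 1.2110, b = 1.9994, c = 0.9523 rad; semiperimeter s = 2.0813.
By l'Huilier's theorem, tan(E/4) = √[tan(s/2) tan((s−a)/2) tan((s−b)/2) tan((s−c)/2)], giving spherical excess E = 0.5701 rad.
Area = E·R² = 0.5701 × (1737.4)² ≈ 1720960 km².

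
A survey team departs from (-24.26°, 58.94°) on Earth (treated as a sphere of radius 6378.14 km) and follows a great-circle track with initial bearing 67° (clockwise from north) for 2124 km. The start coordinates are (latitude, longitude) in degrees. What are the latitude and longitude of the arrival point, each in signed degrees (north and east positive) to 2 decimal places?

-15.77°, 77.16°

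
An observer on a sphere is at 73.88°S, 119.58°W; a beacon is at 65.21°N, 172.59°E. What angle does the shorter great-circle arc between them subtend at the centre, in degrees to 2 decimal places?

145.92°

With latitudes φ₁ = -73.880°, φ₂ = 65.210° and longitude difference Δλ = -67.830°:
cos c = sin φ₁ sin φ₂ + cos φ₁ cos φ₂ cos Δλ = (-0.9607)(0.9079) + (0.2777)(0.4193)(0.3774) = -0.82823,
so c = arccos(-0.82823) = 2.54673 rad.
So the angular separation is 145.92°.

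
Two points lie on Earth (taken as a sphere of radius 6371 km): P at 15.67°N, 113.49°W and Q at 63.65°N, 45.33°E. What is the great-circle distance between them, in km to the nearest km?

With latitudes φ₁ = 15.670°, φ₂ = 63.650° and longitude difference Δλ = 158.820°:
cos c = sin φ₁ sin φ₂ + cos φ₁ cos φ₂ cos Δλ = (0.2701)(0.8961) + (0.9628)(0.4439)(-0.9324) = -0.15646,
so c = arccos(-0.15646) = 1.72790 rad.
Distance = R·c = 6371 × 1.7279 ≈ 11008 km.

11008 km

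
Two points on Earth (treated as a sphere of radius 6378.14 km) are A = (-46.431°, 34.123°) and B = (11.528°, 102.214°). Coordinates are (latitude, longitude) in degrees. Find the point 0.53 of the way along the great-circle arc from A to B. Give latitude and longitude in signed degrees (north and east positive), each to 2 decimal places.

-18.78°, 76.67°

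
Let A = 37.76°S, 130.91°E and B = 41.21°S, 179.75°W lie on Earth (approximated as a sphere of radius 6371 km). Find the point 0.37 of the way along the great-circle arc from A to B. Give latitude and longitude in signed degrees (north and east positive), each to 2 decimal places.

-41.53°, 148.40°

Central angle δ = 0.6584 rad. Interpolating on the sphere with fraction f = 0.37:
P = [sin((1−f)δ)·A + sin(fδ)·B] / sin δ = 0.6587·A + 0.3942·B in Cartesian coordinates,
giving P = (-0.6376, 0.3922, -0.6631), i.e. latitude -41.53°, longitude 148.40°.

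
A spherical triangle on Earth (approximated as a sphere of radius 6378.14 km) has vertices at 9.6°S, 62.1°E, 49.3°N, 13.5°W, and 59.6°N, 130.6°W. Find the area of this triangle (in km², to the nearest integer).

45755931 km²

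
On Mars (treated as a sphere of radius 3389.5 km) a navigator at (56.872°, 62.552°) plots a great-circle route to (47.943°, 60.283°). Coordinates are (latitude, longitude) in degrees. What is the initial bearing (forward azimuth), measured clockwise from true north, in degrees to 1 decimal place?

189.7°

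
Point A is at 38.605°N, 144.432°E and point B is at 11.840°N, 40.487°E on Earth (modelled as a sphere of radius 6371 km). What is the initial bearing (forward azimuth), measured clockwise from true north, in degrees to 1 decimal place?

With φ₁ = 0.6738, φ₂ = 0.2066, Δλ = -1.8142 rad, the forward-azimuth formula gives
θ = atan2( sin Δλ cos φ₂ , cos φ₁ sin φ₂ − sin φ₁ cos φ₂ cos Δλ ) = atan2(-0.9499, 0.3075) = -72.06°.
Adding 360° brings this into [0°, 360°): 287.9°.

287.9°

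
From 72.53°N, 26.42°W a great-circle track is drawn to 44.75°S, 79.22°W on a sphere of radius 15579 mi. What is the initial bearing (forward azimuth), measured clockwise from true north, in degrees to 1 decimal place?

Δλ = -52.800° = -0.9215 rad.
y = sin Δλ · cos φ₂ = (-0.7965)(0.7102) = -0.5657
x = cos φ₁ sin φ₂ − sin φ₁ cos φ₂ cos Δλ = (0.3002)(-0.7040) − (0.9539)(0.7102)(0.6046) = -0.6209
θ = atan2(y, x) = -137.67°; adding 360° gives 222.3°.

222.3°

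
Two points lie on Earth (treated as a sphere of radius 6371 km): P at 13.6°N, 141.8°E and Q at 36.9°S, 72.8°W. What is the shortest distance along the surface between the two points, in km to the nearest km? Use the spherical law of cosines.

In radians: φ₁ = 0.2374, φ₂ = -0.6440, Δλ = 145.400° = 2.5377 rad.
cos c = sin φ₁ sin φ₂ + cos φ₁ cos φ₂ cos Δλ = (0.2351)(-0.6004) + (0.9720)(0.7997)(-0.8231) = -0.78098,
so c = arccos(-0.78098) = 2.46702 rad.
Distance = R·c = 6371 × 2.4670 ≈ 15717 km.

15717 km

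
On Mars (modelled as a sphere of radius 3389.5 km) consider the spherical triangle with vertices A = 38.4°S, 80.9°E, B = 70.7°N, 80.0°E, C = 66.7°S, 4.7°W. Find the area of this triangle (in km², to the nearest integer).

16999027 km²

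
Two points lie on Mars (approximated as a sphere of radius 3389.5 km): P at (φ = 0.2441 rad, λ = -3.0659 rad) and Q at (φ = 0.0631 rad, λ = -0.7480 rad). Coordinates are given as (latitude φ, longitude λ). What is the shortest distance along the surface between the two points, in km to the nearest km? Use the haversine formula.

7691 km

With latitudes φ₁ = 13.986°, φ₂ = 3.615° and longitude difference Δλ = 132.806°:
Haversine: a = sin²(Δφ/2) + cos φ₁ cos φ₂ sin²(Δλ/2) = 0.0082 + (0.9704)(0.9980)(0.8398) = 0.82141.
Central angle c = 2·arcsin(√a) = 2.26897 rad.
Distance = R·c = 3389.5 × 2.2690 ≈ 7691 km.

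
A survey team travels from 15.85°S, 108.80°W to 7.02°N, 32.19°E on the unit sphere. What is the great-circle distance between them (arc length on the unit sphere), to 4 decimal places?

2.4579

With latitudes φ₁ = -15.850°, φ₂ = 7.020° and longitude difference Δλ = 140.990°:
cos c = sin φ₁ sin φ₂ + cos φ₁ cos φ₂ cos Δλ = (-0.2731)(0.1222) + (0.9620)(0.9925)(-0.7770) = -0.77527,
so c = arccos(-0.77527) = 2.45794 rad.
On the unit sphere the arc length equals the central angle: 2.4579.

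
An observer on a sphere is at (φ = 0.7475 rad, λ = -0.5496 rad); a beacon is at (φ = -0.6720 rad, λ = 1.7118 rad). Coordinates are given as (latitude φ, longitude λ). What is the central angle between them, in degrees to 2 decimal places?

142.07°

With latitudes φ₁ = 42.829°, φ₂ = -38.503° and longitude difference Δλ = 129.569°:
cos c = sin φ₁ sin φ₂ + cos φ₁ cos φ₂ cos Δλ = (0.6798)(-0.6226) + (0.7334)(0.7826)(-0.6370) = -0.78881,
so c = arccos(-0.78881) = 2.47967 rad.
So the angular separation is 142.07°.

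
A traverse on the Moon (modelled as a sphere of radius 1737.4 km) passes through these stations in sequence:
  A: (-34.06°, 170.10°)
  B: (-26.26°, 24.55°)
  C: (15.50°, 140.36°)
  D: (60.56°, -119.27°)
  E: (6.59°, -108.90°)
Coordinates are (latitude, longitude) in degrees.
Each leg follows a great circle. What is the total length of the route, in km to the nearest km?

11131 km

Leg A→B: central angle 1.9443 rad, distance 3378.0 km.
Leg B→C: central angle 2.0880 rad, distance 3627.8 km.
Leg C→D: central angle 1.4228 rad, distance 2471.9 km.
Leg D→E: central angle 0.9518 rad, distance 1653.6 km.
Total: 3378.0 + 3627.8 + 2471.9 + 1653.6 ≈ 11131 km.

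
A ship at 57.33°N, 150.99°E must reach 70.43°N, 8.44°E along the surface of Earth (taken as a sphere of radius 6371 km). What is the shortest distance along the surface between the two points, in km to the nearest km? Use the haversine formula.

In radians: φ₁ = 1.0006, φ₂ = 1.2292, Δλ = -142.550° = -2.4880 rad.
Haversine: a = sin²(Δφ/2) + cos φ₁ cos φ₂ sin²(Δλ/2) = 0.0130 + (0.5398)(0.3350)(0.8969) = 0.17519.
Central angle c = 2·arcsin(√a) = 0.86371 rad.
Distance = R·c = 6371 × 0.8637 ≈ 5503 km.

5503 km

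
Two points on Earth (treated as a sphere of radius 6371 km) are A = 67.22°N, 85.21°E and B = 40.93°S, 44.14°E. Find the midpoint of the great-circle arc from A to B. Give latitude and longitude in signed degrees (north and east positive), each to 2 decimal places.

13.91°, 57.79°

The central angle between A and B is δ = 1.9644 rad.
With f = 0.5, the slerp weights are sin((1−f)δ)/sin δ = 0.9006 and sin(fδ)/sin δ = 0.9006.
Weighted sum of the unit vectors: (0.9006)·(0.0323,0.3858,0.9220) + (0.9006)·(0.5422,0.5261,-0.6551) = (0.5174, 0.8213, 0.2403).
Converting back: φ = atan2(z, √(x²+y²)) = 13.91°, λ = atan2(y, x) = 57.79°.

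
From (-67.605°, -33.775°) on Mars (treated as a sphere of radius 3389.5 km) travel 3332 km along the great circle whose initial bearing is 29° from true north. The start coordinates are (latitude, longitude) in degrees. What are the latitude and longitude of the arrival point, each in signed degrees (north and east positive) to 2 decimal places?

-13.61°, -9.25°

Angular distance δ = d/R = 3332/3389.5 = 0.98304 rad; initial bearing θ = 0.5061 rad.
sin φ₂ = sin φ₁ cos δ + cos φ₁ sin δ cos θ = (-0.9246)(0.5545) + (0.3810)(0.8322)(0.8746) = -0.2354, so φ₂ = -13.61°.
Δλ = atan2(sin θ sin δ cos φ₁, cos δ − sin φ₁ sin φ₂) = atan2(0.1537, 0.3369) = 24.526°.
λ₂ = -33.775° + 24.526° = -9.25°.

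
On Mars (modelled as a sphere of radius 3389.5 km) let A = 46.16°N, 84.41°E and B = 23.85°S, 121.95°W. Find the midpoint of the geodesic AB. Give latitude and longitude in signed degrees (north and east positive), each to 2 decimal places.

36.68°, -168.24°

Central angle δ = 2.6046 rad. Interpolating on the sphere with fraction f = 0.5:
P = [sin((1−f)δ)·A + sin(fδ)·B] / sin δ = 1.8849·A + 1.8849·B in Cartesian coordinates,
giving P = (-0.7851, -0.1634, 0.5974), i.e. latitude 36.68°, longitude -168.24°.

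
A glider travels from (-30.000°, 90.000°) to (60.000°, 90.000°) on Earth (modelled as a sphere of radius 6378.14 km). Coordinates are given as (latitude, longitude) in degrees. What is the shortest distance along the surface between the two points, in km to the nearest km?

10019 km

Let φ₁ = -0.5236 rad, φ₂ = 1.0472 rad, and Δλ = 0.0000 rad.
Haversine: a = sin²(Δφ/2) + cos φ₁ cos φ₂ sin²(Δλ/2) = 0.5000 + (0.8660)(0.5000)(0.0000) = 0.50000.
Central angle c = 2·arcsin(√a) = 1.57080 rad.
Distance = R·c = 6378.14 × 1.5708 ≈ 10019 km.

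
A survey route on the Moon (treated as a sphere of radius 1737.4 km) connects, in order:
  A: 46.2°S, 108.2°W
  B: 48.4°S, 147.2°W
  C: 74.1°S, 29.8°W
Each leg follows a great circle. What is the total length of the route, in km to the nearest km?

Leg A→B: central angle 0.4582 rad, distance 796.1 km.
Leg B→C: central angle 0.8822 rad, distance 1532.7 km.
Total: 796.1 + 1532.7 ≈ 2329 km.

2329 km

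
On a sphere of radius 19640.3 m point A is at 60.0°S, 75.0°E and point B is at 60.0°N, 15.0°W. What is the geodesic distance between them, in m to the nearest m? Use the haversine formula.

47507 m

With latitudes φ₁ = -60.000°, φ₂ = 60.000° and longitude difference Δλ = -90.000°:
Haversine: a = sin²(Δφ/2) + cos φ₁ cos φ₂ sin²(Δλ/2) = 0.7500 + (0.5000)(0.5000)(0.5000) = 0.87500.
Central angle c = 2·arcsin(√a) = 2.41886 rad.
Distance = R·c = 19640.3 × 2.4189 ≈ 47507 m.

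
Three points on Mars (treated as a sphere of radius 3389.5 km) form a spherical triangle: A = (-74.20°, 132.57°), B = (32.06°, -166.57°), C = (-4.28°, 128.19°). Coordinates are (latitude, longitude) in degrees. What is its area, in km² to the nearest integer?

12137678 km²

Side lengths (central angles): a = 1.2510, b = 1.2212, c = 1.9806 rad; semiperimeter s = 2.2264.
By l'Huilier's theorem, tan(E/4) = √[tan(s/2) tan((s−a)/2) tan((s−b)/2) tan((s−c)/2)], giving spherical excess E = 1.0565 rad.
Area = E·R² = 1.0565 × (3389.5)² ≈ 12137678 km².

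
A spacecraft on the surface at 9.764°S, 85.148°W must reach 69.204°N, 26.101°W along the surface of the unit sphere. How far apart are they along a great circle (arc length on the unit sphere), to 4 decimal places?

1.5494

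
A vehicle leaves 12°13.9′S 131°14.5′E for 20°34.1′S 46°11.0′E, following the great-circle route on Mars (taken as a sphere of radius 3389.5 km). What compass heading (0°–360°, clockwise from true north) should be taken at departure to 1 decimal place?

Δλ = -85.058° = -1.4845 rad.
y = sin Δλ · cos φ₂ = (-0.9963)(0.9363) = -0.9328
x = cos φ₁ sin φ₂ − sin φ₁ cos φ₂ cos Δλ = (0.9773)(-0.3513) − (-0.2119)(0.9363)(0.0861) = -0.3263
θ = atan2(y, x) = -109.28°; adding 360° gives 250.7°.

250.7°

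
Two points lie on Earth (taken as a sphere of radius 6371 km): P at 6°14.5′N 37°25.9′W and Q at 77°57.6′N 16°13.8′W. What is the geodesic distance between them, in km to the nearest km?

In radians: φ₁ = 0.1089, φ₂ = 1.3607, Δλ = 21.202° = 0.3700 rad.
cos c = sin φ₁ sin φ₂ + cos φ₁ cos φ₂ cos Δλ = (0.1087)(0.9780) + (0.9941)(0.2086)(0.9323) = 0.29965,
so c = arccos(0.29965) = 1.26647 rad.
Distance = R·c = 6371 × 1.2665 ≈ 8069 km.

8069 km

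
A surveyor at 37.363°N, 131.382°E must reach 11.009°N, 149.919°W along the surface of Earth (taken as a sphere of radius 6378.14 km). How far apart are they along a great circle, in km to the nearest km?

Let φ₁ = 0.6521 rad, φ₂ = 0.1921 rad, and Δλ = 1.3736 rad.
cos c = sin φ₁ sin φ₂ + cos φ₁ cos φ₂ cos Δλ = (0.6069)(0.1910) + (0.7948)(0.9816)(0.1960) = 0.26878,
so c = arccos(0.26878) = 1.29868 rad.
Distance = R·c = 6378.14 × 1.2987 ≈ 8283 km.

8283 km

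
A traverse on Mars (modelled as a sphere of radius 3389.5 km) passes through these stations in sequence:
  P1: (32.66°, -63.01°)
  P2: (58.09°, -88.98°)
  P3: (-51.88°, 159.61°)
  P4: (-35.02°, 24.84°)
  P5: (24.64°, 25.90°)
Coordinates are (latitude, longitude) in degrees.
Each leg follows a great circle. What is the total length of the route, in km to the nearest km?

18752 km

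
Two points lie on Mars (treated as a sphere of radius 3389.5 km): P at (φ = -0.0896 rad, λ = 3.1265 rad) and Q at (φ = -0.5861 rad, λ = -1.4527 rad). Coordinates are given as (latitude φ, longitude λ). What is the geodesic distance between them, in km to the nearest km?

5530 km

Let φ₁ = -0.0896 rad, φ₂ = -0.5861 rad, and Δλ = 1.7040 rad.
Haversine: a = sin²(Δφ/2) + cos φ₁ cos φ₂ sin²(Δλ/2) = 0.0604 + (0.9960)(0.8331)(0.5664) = 0.53035.
Central angle c = 2·arcsin(√a) = 1.63153 rad.
Distance = R·c = 3389.5 × 1.6315 ≈ 5530 km.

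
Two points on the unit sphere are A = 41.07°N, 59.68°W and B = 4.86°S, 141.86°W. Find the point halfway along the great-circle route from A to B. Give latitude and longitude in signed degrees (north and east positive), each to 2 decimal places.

23.30°, -107.66°

Central angle δ = 1.5242 rad. Interpolating on the sphere with fraction f = 0.5:
P = [sin((1−f)δ)·A + sin(fδ)·B] / sin δ = 0.6912·A + 0.6912·B in Cartesian coordinates,
giving P = (-0.2786, -0.8752, 0.3955), i.e. latitude 23.30°, longitude -107.66°.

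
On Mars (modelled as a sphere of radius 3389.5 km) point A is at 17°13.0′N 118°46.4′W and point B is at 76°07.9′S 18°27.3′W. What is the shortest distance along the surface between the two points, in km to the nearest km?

6458 km

Let φ₁ = 0.3005 rad, φ₂ = -1.3287 rad, and Δλ = 1.7509 rad.
Haversine: a = sin²(Δφ/2) + cos φ₁ cos φ₂ sin²(Δλ/2) = 0.5292 + (0.9552)(0.2397)(0.5896) = 0.66418.
Central angle c = 2·arcsin(√a) = 1.90537 rad.
Distance = R·c = 3389.5 × 1.9054 ≈ 6458 km.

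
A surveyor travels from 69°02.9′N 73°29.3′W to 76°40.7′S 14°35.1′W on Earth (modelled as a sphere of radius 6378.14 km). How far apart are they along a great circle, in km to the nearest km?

16700 km

Let φ₁ = 1.2051 rad, φ₂ = -1.3383 rad, and Δλ = 1.0281 rad.
Haversine: a = sin²(Δφ/2) + cos φ₁ cos φ₂ sin²(Δλ/2) = 0.9132 + (0.3576)(0.2304)(0.2418) = 0.93310.
Central angle c = 2·arcsin(√a) = 2.61834 rad.
Distance = R·c = 6378.14 × 2.6183 ≈ 16700 km.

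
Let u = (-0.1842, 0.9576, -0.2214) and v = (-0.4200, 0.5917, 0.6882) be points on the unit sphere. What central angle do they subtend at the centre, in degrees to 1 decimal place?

u·v = 0.4916; |u| = 1.0000, |v| = 1.0001.
cos θ = (u·v)/(|u||v|) = 0.4916, so θ = 60.6°.

60.6°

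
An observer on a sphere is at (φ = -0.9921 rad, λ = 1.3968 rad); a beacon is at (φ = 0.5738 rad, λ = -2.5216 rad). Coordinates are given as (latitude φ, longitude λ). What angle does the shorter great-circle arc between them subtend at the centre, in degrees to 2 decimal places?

141.45°

Let φ₁ = -0.9921 rad, φ₂ = 0.5738 rad, and Δλ = 2.3648 rad.
Haversine: a = sin²(Δφ/2) + cos φ₁ cos φ₂ sin²(Δλ/2) = 0.4976 + (0.5469)(0.8398)(0.8566) = 0.89101.
Central angle c = 2·arcsin(√a) = 2.46870 rad.
So the angular separation is 141.45°.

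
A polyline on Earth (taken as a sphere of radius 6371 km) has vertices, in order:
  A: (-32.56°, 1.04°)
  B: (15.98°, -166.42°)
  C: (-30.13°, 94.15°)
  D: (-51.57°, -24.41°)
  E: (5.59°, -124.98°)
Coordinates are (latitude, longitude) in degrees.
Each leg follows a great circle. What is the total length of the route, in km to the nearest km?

Leg A→B: central angle 2.7908 rad, distance 17780.0 km.
Leg B→C: central angle 1.8488 rad, distance 11778.6 km.
Leg C→D: central angle 1.4342 rad, distance 9137.0 km.
Leg D→E: central angle 1.7617 rad, distance 11224.0 km.
Total: 17780.0 + 11778.6 + 9137.0 + 11224.0 ≈ 49920 km.

49920 km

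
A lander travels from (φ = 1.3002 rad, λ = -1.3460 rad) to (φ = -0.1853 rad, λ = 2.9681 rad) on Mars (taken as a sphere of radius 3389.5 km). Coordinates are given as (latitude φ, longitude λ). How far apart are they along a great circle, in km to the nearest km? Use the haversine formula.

6284 km

With latitudes φ₁ = 74.496°, φ₂ = -10.617° and longitude difference Δλ = -112.820°:
Haversine: a = sin²(Δφ/2) + cos φ₁ cos φ₂ sin²(Δλ/2) = 0.4574 + (0.2673)(0.9829)(0.6939) = 0.63972.
Central angle c = 2·arcsin(√a) = 1.85400 rad.
Distance = R·c = 3389.5 × 1.8540 ≈ 6284 km.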